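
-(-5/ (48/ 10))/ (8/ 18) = 75/ 32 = 2.34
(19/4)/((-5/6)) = -57/10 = -5.70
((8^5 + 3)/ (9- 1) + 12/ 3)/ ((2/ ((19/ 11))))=623257/ 176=3541.23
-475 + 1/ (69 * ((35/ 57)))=-382356/ 805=-474.98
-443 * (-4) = 1772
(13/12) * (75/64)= 325/256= 1.27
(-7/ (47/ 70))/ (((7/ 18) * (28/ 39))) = -1755/ 47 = -37.34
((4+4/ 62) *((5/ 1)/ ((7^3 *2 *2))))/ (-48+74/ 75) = -3375/ 10711988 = -0.00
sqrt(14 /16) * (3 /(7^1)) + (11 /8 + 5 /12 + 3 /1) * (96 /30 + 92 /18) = 3 * sqrt(14) /28 + 4301 /108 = 40.22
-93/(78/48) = -744/13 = -57.23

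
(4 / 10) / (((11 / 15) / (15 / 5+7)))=60 / 11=5.45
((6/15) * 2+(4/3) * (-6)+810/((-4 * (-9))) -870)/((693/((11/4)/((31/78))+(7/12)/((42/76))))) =-16465/1674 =-9.84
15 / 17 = 0.88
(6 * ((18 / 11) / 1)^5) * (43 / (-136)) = -60938568 / 2737867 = -22.26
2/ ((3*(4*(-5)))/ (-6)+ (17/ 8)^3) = 1024/ 10033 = 0.10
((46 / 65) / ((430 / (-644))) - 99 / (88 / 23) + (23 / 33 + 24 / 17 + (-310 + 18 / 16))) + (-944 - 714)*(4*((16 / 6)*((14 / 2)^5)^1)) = -3107115173822851 / 10453300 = -297237731.03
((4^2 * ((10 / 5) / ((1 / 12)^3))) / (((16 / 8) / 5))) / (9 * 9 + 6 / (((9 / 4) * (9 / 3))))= 1244160 / 737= 1688.14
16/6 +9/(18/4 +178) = 2.72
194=194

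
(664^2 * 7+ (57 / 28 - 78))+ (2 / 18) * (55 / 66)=2333164273 / 756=3086196.13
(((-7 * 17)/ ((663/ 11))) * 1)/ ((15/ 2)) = -154/ 585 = -0.26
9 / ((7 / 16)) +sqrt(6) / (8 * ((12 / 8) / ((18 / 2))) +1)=21.62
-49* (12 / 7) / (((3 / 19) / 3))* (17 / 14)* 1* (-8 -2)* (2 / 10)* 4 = 15504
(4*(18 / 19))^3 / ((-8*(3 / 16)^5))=-201326592 / 6859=-29352.18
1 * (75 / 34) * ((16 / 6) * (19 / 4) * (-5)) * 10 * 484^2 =-5563580000 / 17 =-327269411.76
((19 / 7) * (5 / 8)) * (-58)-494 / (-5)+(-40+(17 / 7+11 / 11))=-5063 / 140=-36.16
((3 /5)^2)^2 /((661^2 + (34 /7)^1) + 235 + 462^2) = 63 /316266250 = 0.00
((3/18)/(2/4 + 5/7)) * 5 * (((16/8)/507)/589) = 70/15229773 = 0.00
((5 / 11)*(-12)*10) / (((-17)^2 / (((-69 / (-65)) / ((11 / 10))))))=-82800 / 454597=-0.18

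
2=2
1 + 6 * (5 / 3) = 11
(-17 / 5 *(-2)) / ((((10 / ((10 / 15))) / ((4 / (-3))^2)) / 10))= 1088 / 135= 8.06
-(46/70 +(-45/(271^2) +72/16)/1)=-26509051/5140870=-5.16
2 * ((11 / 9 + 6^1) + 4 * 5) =490 / 9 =54.44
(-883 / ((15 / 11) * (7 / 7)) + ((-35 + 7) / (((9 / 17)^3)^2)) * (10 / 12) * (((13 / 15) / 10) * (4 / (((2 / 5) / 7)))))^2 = 28642845705535920921241 / 571919811374025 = 50081926.06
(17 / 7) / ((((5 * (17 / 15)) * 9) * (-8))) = -1 / 168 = -0.01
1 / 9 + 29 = 262 / 9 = 29.11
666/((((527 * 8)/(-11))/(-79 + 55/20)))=1117215/8432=132.50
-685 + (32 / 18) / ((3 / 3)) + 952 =2419 / 9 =268.78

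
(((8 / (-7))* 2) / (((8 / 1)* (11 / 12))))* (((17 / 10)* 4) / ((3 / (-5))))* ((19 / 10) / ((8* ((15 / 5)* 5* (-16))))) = -323 / 92400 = -0.00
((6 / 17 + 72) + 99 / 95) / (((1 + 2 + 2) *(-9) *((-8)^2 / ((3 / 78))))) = -39511 / 40310400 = -0.00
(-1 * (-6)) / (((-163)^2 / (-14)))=-84 / 26569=-0.00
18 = 18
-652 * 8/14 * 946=-2467168/7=-352452.57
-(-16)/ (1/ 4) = 64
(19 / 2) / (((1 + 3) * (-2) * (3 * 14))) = -19 / 672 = -0.03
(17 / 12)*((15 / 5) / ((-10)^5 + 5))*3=-51 / 399980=-0.00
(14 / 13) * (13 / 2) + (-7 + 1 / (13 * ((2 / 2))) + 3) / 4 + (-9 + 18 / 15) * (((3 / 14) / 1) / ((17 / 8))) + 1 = 6.23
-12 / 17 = -0.71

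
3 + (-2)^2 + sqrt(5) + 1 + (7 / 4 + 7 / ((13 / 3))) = sqrt(5) + 591 / 52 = 13.60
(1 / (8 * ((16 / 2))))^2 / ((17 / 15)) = 15 / 69632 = 0.00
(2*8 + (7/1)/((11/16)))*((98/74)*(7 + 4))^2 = 7606368/1369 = 5556.15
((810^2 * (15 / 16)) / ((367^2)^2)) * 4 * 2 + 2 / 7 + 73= 9306432453123 / 126987887047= 73.29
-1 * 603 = -603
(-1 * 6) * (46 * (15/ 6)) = -690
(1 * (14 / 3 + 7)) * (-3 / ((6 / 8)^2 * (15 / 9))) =-112 / 3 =-37.33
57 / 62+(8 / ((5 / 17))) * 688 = 5801501 / 310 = 18714.52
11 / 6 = 1.83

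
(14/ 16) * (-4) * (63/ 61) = -441/ 122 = -3.61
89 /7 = 12.71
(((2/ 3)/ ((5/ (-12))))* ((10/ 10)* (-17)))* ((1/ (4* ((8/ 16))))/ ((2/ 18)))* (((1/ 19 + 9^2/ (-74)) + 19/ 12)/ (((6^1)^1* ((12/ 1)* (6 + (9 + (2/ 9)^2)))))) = 2096253/ 34278280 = 0.06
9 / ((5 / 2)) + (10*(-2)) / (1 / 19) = -1882 / 5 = -376.40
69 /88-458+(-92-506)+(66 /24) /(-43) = -3993179 /3784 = -1055.28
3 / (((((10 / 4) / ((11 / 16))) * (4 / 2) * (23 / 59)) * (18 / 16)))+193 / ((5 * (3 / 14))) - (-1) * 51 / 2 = 23756 / 115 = 206.57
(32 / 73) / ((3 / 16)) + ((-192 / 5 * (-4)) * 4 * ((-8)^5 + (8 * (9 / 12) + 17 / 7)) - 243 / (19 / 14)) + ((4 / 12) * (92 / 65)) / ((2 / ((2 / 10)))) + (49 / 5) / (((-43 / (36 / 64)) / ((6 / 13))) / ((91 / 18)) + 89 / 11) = -361950981092459583 / 17982767075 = -20127657.75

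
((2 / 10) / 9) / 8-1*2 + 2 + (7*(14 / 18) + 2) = 2681 / 360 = 7.45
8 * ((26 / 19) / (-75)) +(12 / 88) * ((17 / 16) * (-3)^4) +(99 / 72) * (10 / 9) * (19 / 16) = 40340879 / 3009600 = 13.40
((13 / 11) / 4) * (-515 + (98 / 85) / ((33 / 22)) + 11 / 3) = -282087 / 1870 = -150.85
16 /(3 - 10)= -16 /7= -2.29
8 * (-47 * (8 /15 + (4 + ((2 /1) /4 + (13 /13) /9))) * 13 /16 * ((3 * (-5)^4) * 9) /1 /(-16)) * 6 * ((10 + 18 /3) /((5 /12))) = 381905550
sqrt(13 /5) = sqrt(65) /5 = 1.61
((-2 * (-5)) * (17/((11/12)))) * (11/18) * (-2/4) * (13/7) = -2210/21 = -105.24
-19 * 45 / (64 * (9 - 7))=-855 / 128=-6.68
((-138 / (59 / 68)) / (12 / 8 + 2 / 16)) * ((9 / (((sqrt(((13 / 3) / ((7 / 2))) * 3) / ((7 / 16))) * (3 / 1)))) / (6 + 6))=-8211 * sqrt(182) / 19942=-5.55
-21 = -21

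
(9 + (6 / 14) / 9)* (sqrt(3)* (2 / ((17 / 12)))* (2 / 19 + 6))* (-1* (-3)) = 27840* sqrt(3) / 119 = 405.21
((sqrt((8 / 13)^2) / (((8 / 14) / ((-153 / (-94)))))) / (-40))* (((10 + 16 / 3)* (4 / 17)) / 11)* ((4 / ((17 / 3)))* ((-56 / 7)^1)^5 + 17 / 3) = 332.37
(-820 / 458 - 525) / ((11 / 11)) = -120635 / 229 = -526.79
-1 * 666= -666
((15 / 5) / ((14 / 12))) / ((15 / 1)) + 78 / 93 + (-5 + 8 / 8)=-3244 / 1085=-2.99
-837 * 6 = -5022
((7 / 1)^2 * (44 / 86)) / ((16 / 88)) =5929 / 43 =137.88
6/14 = 3/7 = 0.43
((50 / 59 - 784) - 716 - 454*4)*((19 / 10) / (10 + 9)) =-331.52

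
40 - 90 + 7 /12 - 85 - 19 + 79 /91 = -166583 /1092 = -152.55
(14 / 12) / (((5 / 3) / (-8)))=-28 / 5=-5.60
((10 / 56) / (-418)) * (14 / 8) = -5 / 6688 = -0.00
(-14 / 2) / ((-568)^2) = -7 / 322624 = -0.00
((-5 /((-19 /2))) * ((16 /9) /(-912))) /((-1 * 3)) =0.00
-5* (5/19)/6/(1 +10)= -25/1254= -0.02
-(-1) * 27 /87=9 /29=0.31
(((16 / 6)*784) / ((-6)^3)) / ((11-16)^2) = -784 / 2025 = -0.39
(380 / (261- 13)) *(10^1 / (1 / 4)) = 1900 / 31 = 61.29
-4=-4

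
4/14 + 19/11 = 155/77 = 2.01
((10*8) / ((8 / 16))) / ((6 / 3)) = 80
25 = 25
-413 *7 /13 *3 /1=-8673 /13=-667.15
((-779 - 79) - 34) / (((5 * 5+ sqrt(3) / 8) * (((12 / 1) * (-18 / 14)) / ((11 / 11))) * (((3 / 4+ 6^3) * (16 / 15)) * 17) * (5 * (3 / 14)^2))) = 122382400 / 47750778423 - 611912 * sqrt(3) / 47750778423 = 0.00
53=53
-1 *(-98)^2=-9604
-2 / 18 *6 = -2 / 3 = -0.67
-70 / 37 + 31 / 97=-5643 / 3589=-1.57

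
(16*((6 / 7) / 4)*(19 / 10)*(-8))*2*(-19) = 1980.34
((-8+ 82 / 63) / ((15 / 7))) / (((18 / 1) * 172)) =-211 / 208980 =-0.00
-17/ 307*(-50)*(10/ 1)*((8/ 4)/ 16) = 2125/ 614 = 3.46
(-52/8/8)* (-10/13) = 5/8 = 0.62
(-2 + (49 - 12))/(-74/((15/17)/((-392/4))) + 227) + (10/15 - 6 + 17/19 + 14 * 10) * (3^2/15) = 978975778/12035455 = 81.34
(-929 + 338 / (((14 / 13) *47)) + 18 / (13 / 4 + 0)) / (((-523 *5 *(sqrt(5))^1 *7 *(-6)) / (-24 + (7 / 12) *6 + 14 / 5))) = 57835989 *sqrt(5) / 1957262125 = 0.07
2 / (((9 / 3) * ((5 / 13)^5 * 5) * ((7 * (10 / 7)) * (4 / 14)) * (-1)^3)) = -5.54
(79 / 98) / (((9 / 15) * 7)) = 395 / 2058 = 0.19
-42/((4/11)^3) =-27951/32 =-873.47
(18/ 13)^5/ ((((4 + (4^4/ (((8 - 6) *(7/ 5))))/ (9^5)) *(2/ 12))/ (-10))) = -11715595587360/ 153530769379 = -76.31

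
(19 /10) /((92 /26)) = 247 /460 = 0.54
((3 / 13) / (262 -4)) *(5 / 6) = 0.00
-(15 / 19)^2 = -225 / 361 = -0.62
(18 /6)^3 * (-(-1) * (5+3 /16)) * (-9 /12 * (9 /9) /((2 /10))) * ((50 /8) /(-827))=840375 /211712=3.97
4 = 4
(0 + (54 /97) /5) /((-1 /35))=-378 /97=-3.90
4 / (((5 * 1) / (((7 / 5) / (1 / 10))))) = 56 / 5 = 11.20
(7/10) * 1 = 7/10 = 0.70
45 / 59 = 0.76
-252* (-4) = 1008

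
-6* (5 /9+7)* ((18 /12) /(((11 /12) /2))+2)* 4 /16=-1972 /33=-59.76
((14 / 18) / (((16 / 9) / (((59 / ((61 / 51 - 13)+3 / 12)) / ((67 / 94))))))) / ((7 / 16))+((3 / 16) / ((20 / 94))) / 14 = -2512033581 / 353738560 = -7.10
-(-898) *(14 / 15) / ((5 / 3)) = 12572 / 25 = 502.88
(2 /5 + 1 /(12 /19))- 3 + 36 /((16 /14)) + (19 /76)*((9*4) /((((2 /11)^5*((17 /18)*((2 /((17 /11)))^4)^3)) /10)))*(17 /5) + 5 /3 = 236064653893860181 /3192778096640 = 73937.07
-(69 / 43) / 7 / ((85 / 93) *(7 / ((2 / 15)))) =-4278 / 895475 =-0.00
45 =45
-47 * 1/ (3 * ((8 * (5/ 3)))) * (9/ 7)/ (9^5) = -47/ 1837080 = -0.00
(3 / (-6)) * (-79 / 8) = 4.94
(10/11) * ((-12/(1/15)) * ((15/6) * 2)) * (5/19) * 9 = -405000/209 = -1937.80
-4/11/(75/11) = -4/75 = -0.05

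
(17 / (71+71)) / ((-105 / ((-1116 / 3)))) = 1054 / 2485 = 0.42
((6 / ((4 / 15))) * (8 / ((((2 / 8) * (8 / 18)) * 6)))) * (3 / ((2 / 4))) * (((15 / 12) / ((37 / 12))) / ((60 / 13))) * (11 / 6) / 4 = 19305 / 296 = 65.22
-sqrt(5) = -2.24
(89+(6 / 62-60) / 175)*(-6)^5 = -689402.24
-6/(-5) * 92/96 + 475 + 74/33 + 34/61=19282519/40260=478.95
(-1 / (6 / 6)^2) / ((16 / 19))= -19 / 16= -1.19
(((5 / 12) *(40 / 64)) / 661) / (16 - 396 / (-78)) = 325 / 17386944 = 0.00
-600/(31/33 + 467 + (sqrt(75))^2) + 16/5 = 187672/89585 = 2.09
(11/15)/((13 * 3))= 11/585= 0.02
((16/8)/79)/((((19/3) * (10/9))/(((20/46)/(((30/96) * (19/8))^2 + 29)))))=294912/5571563401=0.00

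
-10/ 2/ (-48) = 5/ 48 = 0.10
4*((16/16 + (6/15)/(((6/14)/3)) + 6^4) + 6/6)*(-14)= -364224/5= -72844.80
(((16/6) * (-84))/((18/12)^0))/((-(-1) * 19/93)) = -20832/19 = -1096.42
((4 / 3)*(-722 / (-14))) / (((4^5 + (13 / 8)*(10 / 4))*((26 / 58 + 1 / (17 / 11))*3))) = 2847568 / 139898745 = 0.02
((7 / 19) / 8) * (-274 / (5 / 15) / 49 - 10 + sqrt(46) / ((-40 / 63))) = -164 / 133 - 441 * sqrt(46) / 6080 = -1.73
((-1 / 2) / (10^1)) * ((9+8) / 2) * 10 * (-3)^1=51 / 4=12.75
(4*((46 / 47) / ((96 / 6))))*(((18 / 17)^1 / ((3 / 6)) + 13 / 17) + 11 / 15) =10603 / 11985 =0.88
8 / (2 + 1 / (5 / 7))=40 / 17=2.35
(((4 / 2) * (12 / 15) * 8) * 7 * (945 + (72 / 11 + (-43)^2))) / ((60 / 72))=82806528 / 275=301114.65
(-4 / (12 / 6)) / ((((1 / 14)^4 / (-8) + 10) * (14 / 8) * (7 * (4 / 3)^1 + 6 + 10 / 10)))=-21504 / 3073279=-0.01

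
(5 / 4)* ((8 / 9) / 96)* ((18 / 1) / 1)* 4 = 5 / 6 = 0.83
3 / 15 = 1 / 5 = 0.20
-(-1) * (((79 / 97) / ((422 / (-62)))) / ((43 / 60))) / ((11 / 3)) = -440820 / 9680891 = -0.05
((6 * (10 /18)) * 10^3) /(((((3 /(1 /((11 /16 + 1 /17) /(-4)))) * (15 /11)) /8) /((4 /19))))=-765952000 /104139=-7355.09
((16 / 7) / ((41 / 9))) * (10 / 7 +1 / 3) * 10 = 17760 / 2009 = 8.84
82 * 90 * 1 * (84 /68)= 154980 /17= 9116.47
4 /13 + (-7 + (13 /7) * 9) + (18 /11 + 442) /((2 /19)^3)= 380753122 /1001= 380372.75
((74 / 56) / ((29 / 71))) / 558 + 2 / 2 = 455723 / 453096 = 1.01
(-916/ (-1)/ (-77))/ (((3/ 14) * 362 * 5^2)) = -916/ 149325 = -0.01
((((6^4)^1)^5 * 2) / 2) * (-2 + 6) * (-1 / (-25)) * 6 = 87747802561511424 / 25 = 3509912102460456.96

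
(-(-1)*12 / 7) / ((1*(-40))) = -3 / 70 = -0.04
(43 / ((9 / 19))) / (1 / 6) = 1634 / 3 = 544.67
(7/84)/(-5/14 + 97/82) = 287/2844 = 0.10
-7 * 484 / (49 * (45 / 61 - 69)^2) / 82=-450241 / 2488131576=-0.00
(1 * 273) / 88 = 273 / 88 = 3.10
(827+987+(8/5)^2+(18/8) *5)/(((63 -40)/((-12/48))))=-7947/400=-19.87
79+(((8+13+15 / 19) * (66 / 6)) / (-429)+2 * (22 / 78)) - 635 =-555.99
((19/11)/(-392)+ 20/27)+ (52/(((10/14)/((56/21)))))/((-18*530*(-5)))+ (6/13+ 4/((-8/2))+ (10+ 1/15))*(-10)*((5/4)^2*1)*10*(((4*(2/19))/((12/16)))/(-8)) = 20045114136217/190513323000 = 105.22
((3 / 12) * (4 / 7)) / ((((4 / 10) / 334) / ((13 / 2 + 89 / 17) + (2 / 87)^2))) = 2521839445 / 1801422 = 1399.92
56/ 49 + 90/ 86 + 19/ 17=16922/ 5117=3.31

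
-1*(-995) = 995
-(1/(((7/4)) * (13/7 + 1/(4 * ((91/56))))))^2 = -2704/33489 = -0.08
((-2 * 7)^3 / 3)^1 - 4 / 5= -13732 / 15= -915.47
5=5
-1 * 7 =-7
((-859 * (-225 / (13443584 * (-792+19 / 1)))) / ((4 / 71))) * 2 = -13722525 / 20783780864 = -0.00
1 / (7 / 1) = 1 / 7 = 0.14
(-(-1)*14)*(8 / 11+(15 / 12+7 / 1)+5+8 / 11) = 4529 / 22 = 205.86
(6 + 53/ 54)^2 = 48.74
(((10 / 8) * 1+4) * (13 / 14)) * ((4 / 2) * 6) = 117 / 2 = 58.50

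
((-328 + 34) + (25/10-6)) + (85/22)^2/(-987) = -142125355/477708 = -297.52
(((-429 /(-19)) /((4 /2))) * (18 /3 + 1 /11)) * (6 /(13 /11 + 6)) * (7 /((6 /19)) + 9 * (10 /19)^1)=88154781 /57038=1545.54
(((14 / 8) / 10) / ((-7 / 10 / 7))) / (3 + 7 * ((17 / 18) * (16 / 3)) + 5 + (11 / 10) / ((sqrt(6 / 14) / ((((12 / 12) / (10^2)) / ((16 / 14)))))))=-3532032000000 / 87310325914771 + 261954000 * sqrt(21) / 87310325914771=-0.04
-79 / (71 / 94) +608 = 35742 / 71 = 503.41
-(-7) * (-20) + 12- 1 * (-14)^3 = 2616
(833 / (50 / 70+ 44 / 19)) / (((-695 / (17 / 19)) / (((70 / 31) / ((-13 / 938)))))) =1301735764 / 22574851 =57.66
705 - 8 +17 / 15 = 10472 / 15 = 698.13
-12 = -12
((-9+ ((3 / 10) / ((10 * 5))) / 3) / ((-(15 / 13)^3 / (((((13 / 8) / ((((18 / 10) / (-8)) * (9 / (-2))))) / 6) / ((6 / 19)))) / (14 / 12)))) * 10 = 17089959887 / 295245000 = 57.88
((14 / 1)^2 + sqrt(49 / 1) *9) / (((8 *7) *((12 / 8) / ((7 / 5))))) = 259 / 60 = 4.32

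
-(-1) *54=54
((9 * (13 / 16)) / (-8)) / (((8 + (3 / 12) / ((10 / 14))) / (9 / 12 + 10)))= -25155 / 21376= -1.18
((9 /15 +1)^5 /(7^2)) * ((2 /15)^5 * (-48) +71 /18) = 32700022784 /38759765625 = 0.84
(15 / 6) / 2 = 1.25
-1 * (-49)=49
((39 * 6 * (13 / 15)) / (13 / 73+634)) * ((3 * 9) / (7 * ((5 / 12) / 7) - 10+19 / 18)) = -71949384 / 71062825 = -1.01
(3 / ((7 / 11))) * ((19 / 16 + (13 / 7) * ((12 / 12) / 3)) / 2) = 6677 / 1568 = 4.26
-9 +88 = 79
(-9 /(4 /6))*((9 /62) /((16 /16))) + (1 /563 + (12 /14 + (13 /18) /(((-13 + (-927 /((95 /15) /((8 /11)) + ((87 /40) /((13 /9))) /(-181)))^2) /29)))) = -198768814292677194875 /180877917482957987208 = -1.10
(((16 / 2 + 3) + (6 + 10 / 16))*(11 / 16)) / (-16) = -0.76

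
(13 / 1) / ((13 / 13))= 13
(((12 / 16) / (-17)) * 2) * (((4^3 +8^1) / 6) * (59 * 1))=-1062 / 17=-62.47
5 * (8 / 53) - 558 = -29534 / 53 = -557.25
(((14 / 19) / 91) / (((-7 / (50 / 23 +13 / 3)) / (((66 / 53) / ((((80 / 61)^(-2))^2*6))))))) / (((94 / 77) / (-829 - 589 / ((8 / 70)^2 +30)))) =1119855704084480000 / 348573048747661569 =3.21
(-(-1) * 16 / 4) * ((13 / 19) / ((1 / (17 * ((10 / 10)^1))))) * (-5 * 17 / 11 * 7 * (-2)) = 1051960 / 209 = 5033.30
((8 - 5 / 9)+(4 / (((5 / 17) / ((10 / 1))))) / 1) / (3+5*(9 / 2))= 2582 / 459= 5.63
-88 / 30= -44 / 15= -2.93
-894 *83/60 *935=-1156314.50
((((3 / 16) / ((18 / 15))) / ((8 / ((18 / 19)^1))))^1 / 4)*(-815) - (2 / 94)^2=-81024803 / 21489152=-3.77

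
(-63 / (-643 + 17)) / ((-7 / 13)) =-117 / 626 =-0.19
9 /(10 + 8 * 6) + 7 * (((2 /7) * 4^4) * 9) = 267273 /58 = 4608.16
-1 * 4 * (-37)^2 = -5476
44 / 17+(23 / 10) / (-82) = 35689 / 13940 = 2.56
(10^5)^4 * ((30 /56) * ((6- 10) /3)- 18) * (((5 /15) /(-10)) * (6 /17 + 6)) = 47160000000000000000000 /119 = 396302521008403361344.54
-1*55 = -55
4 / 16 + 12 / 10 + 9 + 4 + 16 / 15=931 / 60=15.52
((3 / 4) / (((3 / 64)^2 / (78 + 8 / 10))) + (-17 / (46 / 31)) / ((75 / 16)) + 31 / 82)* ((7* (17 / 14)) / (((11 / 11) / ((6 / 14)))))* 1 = 64673063331 / 660100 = 97974.65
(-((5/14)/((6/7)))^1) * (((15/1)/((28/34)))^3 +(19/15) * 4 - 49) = -246912329/98784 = -2499.52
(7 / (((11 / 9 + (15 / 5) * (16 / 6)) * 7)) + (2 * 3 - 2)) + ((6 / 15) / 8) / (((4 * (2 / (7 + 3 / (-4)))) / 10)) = 23899 / 5312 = 4.50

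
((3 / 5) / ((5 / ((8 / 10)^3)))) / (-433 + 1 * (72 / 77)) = -0.00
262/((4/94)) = 6157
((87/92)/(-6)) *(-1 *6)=87/92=0.95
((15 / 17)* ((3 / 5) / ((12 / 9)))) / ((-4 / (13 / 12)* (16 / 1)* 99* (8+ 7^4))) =-13 / 461294592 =-0.00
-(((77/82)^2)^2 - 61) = 2722789695/45212176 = 60.22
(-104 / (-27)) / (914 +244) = 0.00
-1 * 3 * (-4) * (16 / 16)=12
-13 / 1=-13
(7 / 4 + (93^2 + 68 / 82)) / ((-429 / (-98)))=1782669 / 902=1976.35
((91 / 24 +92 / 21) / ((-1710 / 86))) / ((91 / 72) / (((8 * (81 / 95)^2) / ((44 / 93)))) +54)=-17491626 / 2302430165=-0.01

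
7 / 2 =3.50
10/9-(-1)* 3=37/9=4.11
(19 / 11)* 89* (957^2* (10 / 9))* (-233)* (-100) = 3644921753000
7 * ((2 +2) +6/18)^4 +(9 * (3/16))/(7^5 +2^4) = 2468.23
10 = 10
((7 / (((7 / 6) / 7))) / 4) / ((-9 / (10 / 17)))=-35 / 51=-0.69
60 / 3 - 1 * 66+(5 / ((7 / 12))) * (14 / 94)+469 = 19941 / 47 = 424.28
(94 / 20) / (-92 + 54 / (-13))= -611 / 12500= -0.05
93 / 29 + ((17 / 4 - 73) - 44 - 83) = -22335 / 116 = -192.54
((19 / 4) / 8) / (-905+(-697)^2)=19 / 15516928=0.00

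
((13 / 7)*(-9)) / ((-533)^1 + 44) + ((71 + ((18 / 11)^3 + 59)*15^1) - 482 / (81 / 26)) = 106657016293 / 123012351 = 867.04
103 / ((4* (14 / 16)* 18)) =103 / 63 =1.63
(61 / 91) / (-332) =-61 / 30212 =-0.00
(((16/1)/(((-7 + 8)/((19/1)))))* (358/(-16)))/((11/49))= -333298/11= -30299.82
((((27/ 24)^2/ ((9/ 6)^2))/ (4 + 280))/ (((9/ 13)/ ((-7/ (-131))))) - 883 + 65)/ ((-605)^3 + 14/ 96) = 0.00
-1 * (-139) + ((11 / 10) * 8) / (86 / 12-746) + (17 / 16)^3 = 1157029551 / 8253440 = 140.19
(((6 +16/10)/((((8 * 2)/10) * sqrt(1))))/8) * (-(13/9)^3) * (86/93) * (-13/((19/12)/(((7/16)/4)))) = 8596861/5785344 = 1.49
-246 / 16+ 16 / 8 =-107 / 8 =-13.38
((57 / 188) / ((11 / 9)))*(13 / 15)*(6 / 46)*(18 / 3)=20007 / 118910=0.17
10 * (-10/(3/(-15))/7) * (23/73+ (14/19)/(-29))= 5825500/281561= 20.69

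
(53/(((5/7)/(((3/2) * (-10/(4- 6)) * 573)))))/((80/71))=283001.12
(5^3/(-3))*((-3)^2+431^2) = -23221250/3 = -7740416.67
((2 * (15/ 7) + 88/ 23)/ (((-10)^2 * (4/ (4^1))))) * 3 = 1959/ 8050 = 0.24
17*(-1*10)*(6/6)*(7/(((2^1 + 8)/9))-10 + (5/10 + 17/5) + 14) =-2414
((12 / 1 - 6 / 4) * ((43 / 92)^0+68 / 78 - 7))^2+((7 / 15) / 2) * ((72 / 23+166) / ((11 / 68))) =403202716 / 128271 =3143.37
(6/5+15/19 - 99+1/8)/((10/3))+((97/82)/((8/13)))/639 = -29.06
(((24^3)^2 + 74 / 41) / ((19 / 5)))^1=2061900550 / 41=50290257.32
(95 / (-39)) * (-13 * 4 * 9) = 1140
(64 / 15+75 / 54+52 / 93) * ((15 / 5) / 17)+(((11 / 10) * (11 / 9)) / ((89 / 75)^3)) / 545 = 667075156697 / 607433014005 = 1.10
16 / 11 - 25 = -259 / 11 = -23.55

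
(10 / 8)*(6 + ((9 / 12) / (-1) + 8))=265 / 16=16.56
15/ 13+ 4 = 67/ 13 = 5.15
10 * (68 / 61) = 680 / 61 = 11.15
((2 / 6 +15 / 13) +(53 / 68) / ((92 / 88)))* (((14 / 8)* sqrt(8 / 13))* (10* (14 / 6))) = 16682785* sqrt(26) / 1189422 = 71.52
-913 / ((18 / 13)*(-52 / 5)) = 4565 / 72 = 63.40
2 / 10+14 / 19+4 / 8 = 273 / 190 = 1.44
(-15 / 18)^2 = 0.69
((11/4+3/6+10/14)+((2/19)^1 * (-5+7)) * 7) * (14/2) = 2893/76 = 38.07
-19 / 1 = -19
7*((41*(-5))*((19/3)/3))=-27265/9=-3029.44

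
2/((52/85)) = 85/26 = 3.27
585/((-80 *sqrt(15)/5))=-39 *sqrt(15)/16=-9.44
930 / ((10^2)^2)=93 / 1000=0.09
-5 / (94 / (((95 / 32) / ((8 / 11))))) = -5225 / 24064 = -0.22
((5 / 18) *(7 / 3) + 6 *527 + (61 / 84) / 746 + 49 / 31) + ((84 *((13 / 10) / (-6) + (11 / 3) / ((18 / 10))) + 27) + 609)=345568869859 / 87416280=3953.14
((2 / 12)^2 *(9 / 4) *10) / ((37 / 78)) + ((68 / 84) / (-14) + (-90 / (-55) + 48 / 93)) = 3.41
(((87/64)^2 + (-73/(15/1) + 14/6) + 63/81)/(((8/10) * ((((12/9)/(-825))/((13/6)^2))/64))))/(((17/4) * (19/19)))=-791050975/156672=-5049.09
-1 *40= -40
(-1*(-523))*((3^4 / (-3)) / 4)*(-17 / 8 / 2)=240057 / 64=3750.89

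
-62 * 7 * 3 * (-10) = 13020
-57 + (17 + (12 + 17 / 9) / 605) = -43535 / 1089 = -39.98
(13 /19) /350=13 /6650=0.00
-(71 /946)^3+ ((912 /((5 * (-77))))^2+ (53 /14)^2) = 20681910034979 /1037073406600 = 19.94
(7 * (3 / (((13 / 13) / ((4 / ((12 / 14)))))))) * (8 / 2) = 392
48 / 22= 24 / 11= 2.18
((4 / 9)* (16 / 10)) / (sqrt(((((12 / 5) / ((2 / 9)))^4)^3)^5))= 186264514923095703125 / 2635756740394888649671151424990659188025655098867712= 0.00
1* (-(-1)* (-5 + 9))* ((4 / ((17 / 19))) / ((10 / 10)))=304 / 17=17.88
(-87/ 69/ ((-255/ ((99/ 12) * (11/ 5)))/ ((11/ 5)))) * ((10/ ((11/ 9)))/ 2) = 31581/ 39100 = 0.81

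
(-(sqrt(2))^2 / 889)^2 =4 / 790321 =0.00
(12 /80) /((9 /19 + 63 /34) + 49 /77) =0.05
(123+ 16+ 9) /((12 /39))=481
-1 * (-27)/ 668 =27/ 668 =0.04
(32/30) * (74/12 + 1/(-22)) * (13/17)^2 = 546208/143055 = 3.82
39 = 39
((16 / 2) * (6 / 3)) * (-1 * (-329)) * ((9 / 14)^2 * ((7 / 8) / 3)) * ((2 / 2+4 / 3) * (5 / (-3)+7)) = 7896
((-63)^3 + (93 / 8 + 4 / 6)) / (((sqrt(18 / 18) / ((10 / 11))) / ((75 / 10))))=-150020825 / 88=-1704782.10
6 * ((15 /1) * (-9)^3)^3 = -7845264902250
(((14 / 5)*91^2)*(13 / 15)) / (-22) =-753571 / 825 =-913.42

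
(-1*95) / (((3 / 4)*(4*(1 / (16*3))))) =-1520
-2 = -2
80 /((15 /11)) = 176 /3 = 58.67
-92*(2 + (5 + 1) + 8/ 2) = -1104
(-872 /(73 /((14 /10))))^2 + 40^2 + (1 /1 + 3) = 250951716 /133225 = 1883.67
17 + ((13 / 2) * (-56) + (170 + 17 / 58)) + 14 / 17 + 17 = -156659 / 986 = -158.88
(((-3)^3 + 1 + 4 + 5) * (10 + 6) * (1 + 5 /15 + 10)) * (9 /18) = -4624 /3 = -1541.33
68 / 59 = 1.15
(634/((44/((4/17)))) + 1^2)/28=821/5236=0.16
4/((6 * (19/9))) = 6/19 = 0.32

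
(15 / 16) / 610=0.00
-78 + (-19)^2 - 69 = 214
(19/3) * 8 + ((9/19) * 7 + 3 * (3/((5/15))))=4616/57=80.98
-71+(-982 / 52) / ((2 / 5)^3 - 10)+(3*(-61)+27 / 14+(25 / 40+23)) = -102418639 / 452088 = -226.55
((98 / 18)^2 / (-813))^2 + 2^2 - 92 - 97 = -802268492864 / 4336617609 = -185.00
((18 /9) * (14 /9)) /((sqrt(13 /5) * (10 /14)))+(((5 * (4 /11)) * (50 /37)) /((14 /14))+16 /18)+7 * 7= 196 * sqrt(65) /585+191743 /3663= 55.05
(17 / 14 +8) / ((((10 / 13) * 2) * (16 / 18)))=15093 / 2240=6.74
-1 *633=-633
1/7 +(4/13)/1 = 41/91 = 0.45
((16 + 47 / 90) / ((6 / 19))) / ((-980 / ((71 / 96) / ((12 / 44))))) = -0.14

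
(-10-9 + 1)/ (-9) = 2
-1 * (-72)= 72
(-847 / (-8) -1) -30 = 599 / 8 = 74.88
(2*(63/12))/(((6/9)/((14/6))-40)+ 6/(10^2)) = -3675/13879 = -0.26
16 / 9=1.78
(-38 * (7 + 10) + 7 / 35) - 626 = -6359 / 5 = -1271.80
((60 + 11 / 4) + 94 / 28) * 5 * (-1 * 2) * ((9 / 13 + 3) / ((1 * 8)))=-305.11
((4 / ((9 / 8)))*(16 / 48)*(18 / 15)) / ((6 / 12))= 128 / 45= 2.84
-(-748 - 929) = 1677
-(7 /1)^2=-49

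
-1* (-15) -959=-944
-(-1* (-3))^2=-9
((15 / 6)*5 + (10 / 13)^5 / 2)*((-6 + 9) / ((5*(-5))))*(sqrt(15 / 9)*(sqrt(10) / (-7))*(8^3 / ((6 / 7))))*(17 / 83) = 4083187840*sqrt(6) / 92451957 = 108.18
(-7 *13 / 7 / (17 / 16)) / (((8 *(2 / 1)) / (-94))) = 1222 / 17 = 71.88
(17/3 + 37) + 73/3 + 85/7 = 554/7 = 79.14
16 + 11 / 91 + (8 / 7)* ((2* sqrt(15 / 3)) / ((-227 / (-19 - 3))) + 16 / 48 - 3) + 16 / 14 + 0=352* sqrt(5) / 1589 + 3881 / 273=14.71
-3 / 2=-1.50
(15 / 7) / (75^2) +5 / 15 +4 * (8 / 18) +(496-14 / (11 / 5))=42597658 / 86625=491.75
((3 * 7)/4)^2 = 27.56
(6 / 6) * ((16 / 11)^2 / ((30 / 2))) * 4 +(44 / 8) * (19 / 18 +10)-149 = -1908587 / 21780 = -87.63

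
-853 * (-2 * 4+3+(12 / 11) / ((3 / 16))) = -7677 / 11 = -697.91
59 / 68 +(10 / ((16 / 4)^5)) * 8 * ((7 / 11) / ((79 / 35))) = 0.89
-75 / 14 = -5.36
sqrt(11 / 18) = sqrt(22) / 6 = 0.78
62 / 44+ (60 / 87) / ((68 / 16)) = 17043 / 10846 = 1.57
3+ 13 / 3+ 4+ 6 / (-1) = 16 / 3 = 5.33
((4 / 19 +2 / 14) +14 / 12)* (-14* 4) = -4852 / 57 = -85.12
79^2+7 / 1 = 6248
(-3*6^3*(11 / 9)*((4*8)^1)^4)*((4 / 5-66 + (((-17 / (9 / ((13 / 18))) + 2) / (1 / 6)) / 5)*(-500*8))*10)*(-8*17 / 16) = -660099345416192 / 3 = -220033115138730.67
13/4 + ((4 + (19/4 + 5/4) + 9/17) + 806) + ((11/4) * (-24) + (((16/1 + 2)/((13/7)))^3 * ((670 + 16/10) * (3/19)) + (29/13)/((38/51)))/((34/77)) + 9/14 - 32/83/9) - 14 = 4070749675163881/18553302495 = 219408.36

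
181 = 181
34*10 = 340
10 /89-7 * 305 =-190005 /89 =-2134.89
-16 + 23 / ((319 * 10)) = -51017 / 3190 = -15.99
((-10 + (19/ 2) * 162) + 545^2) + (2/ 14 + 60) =2090299/ 7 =298614.14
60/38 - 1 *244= -4606/19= -242.42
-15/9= -5/3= -1.67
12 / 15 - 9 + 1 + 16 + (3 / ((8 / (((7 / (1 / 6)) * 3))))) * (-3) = -2659 / 20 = -132.95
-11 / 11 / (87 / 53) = -53 / 87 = -0.61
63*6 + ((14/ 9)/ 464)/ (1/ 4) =197323/ 522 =378.01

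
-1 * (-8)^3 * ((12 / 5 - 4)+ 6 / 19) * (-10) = 124928 / 19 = 6575.16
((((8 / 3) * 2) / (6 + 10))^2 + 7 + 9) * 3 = 145 / 3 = 48.33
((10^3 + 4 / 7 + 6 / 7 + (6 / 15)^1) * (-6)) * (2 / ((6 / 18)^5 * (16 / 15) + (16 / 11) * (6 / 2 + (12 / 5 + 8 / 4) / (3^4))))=-105441831 / 39004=-2703.36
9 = 9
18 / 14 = 9 / 7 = 1.29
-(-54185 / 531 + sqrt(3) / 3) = 54185 / 531 - sqrt(3) / 3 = 101.47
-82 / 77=-1.06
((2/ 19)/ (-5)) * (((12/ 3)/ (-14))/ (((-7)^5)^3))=-4/ 3157128404112095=-0.00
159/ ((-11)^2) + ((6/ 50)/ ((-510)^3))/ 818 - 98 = -96.69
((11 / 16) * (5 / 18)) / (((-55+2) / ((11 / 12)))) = -605 / 183168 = -0.00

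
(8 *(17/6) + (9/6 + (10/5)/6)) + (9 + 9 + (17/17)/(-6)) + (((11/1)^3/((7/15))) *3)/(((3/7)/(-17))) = -1018088/3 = -339362.67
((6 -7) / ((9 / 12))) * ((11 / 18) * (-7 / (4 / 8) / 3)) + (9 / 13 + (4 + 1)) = 9.49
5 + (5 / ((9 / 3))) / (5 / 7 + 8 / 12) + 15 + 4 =731 / 29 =25.21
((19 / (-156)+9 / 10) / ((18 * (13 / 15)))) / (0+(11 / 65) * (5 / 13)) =607 / 792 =0.77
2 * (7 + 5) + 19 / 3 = 91 / 3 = 30.33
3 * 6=18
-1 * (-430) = 430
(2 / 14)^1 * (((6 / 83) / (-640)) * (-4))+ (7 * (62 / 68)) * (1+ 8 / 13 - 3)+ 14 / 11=-854713427 / 112992880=-7.56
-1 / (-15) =0.07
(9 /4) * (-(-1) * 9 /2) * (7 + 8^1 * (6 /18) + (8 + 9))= 270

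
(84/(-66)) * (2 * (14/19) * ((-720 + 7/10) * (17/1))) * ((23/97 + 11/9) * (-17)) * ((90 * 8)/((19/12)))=-99663154945536/385187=-258739663.97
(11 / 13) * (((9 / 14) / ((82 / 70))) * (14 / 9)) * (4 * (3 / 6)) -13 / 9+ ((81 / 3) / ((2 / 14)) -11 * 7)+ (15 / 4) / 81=6449845 / 57564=112.05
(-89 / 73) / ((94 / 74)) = -0.96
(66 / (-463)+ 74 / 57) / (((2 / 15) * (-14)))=-38125 / 61579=-0.62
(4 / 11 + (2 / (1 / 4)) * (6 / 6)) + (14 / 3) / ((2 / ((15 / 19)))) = 2133 / 209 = 10.21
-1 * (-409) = 409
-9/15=-3/5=-0.60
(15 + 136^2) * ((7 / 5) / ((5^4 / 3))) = 388731 / 3125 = 124.39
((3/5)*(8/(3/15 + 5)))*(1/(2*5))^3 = 3/3250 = 0.00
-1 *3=-3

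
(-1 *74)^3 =-405224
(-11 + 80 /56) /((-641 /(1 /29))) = 67 /130123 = 0.00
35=35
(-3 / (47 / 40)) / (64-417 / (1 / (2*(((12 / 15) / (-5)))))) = -375 / 28999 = -0.01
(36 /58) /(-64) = -9 /928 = -0.01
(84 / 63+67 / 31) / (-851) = -325 / 79143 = -0.00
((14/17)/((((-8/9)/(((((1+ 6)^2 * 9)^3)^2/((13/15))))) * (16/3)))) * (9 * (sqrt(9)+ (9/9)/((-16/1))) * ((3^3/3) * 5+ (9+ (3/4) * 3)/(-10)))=-238170918531395254150935/139264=-1710211673737615278.54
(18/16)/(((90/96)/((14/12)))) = 7/5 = 1.40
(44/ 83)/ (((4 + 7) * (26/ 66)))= 132/ 1079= 0.12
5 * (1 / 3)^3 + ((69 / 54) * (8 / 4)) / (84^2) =11783 / 63504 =0.19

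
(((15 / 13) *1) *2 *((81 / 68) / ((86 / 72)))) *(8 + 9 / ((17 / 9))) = 4745790 / 161551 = 29.38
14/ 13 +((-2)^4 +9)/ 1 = 26.08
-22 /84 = -11 /42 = -0.26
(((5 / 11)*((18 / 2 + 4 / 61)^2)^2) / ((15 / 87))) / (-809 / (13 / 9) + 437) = -35256717469337 / 243686801600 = -144.68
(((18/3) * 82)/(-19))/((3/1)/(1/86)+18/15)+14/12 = 2189/2052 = 1.07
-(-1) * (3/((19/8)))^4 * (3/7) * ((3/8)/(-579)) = -124416/176063671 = -0.00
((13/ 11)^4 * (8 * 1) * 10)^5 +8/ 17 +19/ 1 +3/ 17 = 1058682910282698359525548028673134/ 11436749913853520156417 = 92568511006.81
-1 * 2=-2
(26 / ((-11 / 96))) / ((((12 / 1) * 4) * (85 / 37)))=-1924 / 935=-2.06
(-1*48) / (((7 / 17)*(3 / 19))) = -5168 / 7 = -738.29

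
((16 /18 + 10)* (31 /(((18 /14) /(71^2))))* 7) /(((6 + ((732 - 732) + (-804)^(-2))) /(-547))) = -601674189144224 /712377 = -844600807.08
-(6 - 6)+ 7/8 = 7/8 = 0.88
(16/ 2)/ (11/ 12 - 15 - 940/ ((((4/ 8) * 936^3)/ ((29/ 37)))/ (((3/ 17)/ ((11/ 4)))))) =-472813241472/ 832348317323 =-0.57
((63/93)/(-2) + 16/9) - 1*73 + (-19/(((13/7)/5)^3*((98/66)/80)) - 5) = -24584478037/1225926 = -20053.80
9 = 9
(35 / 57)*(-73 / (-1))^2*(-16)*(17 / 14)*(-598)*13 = 28170799280 / 57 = 494224548.77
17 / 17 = 1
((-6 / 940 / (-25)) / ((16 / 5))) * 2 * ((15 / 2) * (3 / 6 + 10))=189 / 15040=0.01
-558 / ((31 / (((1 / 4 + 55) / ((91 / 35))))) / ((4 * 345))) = -527850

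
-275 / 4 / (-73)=275 / 292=0.94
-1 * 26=-26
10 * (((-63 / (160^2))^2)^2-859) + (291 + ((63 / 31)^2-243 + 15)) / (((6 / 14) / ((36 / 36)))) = -348083992416732381404479 / 41274635714560000000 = -8433.36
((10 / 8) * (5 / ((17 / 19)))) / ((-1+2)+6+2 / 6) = 1425 / 1496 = 0.95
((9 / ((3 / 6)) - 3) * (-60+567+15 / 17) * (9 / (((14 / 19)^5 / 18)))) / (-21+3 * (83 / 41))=-59165382784905 / 155431136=-380653.35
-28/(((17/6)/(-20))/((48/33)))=53760/187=287.49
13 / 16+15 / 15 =29 / 16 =1.81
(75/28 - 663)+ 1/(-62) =-573173/868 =-660.34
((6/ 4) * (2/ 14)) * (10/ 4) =15/ 28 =0.54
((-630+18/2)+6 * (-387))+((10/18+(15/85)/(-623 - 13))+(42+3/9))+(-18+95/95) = -94619425/32436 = -2917.11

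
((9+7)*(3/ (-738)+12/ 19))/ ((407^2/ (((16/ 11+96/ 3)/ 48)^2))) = 12412456/ 421575545457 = 0.00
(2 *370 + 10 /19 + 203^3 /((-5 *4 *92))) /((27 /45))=-133054313 /20976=-6343.17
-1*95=-95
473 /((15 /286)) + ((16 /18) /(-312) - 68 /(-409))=6473575429 /717795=9018.70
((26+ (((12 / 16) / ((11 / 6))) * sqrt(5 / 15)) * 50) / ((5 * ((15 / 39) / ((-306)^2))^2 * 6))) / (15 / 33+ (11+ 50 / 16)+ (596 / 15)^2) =46882318.77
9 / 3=3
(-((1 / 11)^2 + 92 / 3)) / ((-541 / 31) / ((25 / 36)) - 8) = 65875 / 71148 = 0.93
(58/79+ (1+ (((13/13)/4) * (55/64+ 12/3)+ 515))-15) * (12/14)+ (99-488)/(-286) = 4377401477/10122112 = 432.46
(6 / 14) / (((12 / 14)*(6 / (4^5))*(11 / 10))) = 2560 / 33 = 77.58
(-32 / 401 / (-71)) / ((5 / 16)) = 512 / 142355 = 0.00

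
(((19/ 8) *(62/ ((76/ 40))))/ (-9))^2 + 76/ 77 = 1874549/ 24948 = 75.14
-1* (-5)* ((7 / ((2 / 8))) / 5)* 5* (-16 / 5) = -448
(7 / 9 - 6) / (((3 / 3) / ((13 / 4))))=-611 / 36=-16.97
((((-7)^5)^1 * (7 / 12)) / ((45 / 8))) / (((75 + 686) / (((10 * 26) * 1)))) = -12235496 / 20547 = -595.49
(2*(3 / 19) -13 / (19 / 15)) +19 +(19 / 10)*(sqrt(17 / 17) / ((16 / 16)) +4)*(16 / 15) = 5468 / 285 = 19.19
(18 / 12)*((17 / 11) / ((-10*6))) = -17 / 440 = -0.04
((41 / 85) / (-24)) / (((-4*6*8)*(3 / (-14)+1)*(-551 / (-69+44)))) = 0.00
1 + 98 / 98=2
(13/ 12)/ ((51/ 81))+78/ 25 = 8229/ 1700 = 4.84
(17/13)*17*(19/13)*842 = 4623422/169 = 27357.53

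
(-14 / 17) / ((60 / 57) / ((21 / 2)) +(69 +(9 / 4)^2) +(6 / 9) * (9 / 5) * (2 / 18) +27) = -446880 / 54967307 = -0.01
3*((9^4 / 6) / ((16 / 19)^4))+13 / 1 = 856740017 / 131072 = 6536.41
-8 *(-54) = 432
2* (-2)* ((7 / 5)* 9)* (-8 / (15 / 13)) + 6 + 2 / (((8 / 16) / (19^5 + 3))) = 247619086 / 25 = 9904763.44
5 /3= 1.67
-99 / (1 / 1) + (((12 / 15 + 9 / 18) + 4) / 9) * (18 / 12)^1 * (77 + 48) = 11.42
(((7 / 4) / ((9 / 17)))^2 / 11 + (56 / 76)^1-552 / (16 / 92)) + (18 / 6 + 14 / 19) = -858241517 / 270864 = -3168.53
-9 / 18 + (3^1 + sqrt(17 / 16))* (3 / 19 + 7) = 34* sqrt(17) / 19 + 797 / 38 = 28.35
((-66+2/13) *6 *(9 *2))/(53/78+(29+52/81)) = -14976576/63857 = -234.53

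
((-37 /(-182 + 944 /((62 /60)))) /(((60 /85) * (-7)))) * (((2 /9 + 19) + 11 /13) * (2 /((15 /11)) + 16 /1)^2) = 23108625058 /368734275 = 62.67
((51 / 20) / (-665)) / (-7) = 51 / 93100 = 0.00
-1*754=-754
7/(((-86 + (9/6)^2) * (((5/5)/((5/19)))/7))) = -196/1273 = -0.15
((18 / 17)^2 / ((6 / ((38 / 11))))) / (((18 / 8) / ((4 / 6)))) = 608 / 3179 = 0.19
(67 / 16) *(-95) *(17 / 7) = -966.12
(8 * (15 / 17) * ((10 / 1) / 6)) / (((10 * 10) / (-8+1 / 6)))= -47 / 51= -0.92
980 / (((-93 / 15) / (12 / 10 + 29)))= -147980 / 31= -4773.55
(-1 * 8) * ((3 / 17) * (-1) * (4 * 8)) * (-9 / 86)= -3456 / 731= -4.73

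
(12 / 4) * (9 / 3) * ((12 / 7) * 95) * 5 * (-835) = -6119357.14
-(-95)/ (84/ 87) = 2755/ 28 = 98.39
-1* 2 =-2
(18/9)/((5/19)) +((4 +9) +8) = 143/5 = 28.60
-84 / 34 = -42 / 17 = -2.47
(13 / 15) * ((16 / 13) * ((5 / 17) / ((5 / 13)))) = 208 / 255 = 0.82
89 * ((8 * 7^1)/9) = 4984/9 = 553.78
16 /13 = 1.23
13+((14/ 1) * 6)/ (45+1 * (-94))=79/ 7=11.29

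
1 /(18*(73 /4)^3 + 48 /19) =608 /66523443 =0.00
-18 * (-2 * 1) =36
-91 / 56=-13 / 8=-1.62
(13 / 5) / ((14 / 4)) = 26 / 35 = 0.74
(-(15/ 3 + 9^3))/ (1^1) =-734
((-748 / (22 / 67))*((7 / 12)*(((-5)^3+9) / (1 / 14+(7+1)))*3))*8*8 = 414340864 / 113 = 3666733.31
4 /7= 0.57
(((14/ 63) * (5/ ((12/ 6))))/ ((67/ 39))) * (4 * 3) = 260/ 67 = 3.88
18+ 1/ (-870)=15659/ 870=18.00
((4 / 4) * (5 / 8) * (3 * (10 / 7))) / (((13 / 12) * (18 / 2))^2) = 100 / 3549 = 0.03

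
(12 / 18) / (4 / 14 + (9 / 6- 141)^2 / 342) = 2128 / 182541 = 0.01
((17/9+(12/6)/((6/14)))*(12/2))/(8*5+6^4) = 59/2004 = 0.03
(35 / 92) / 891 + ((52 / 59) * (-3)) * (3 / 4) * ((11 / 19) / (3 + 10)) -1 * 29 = -2672903741 / 91890612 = -29.09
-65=-65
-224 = -224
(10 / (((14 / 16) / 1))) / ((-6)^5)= -5 / 3402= -0.00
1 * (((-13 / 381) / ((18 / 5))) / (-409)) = 65 / 2804922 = 0.00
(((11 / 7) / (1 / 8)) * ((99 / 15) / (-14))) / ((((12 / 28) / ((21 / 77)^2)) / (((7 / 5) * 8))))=-288 / 25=-11.52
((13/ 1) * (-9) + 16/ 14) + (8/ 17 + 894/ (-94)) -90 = -1201920/ 5593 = -214.90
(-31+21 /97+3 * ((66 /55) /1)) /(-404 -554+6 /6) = 13184 /464145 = 0.03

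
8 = 8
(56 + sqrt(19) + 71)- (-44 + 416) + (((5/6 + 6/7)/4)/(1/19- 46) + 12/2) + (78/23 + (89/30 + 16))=-3654117587/16866360 + sqrt(19)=-212.29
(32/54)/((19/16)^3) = 65536/185193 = 0.35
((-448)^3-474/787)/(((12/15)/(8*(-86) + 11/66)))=730101523718015/9444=77308505264.51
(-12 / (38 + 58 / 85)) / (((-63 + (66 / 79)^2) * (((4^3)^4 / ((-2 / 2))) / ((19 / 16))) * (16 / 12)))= -10079215 / 38131649514307584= -0.00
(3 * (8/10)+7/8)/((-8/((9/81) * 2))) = -131/1440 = -0.09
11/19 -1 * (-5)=106/19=5.58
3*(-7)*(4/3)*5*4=-560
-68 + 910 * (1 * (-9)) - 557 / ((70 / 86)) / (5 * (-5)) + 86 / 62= -223218144 / 27125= -8229.24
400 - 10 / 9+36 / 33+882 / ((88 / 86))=249863 / 198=1261.93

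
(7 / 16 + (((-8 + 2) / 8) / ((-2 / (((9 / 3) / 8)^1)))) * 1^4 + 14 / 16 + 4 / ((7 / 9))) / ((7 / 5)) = 14775 / 3136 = 4.71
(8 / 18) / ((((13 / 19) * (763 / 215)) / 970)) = 15849800 / 89271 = 177.55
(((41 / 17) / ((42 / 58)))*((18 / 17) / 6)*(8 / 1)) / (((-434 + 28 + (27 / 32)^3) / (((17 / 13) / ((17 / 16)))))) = -4987027456 / 349359203375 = -0.01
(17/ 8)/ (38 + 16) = 17/ 432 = 0.04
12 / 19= 0.63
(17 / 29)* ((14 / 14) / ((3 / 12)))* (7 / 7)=68 / 29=2.34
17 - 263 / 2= -114.50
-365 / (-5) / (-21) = -73 / 21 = -3.48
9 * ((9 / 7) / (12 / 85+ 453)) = 2295 / 89873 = 0.03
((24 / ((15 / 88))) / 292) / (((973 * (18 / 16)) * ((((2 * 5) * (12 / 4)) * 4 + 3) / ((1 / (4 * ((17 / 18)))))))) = 704 / 742608195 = 0.00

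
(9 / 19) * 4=36 / 19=1.89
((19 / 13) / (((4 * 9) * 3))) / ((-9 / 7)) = -133 / 12636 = -0.01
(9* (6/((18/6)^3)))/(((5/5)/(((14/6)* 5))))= 70/3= 23.33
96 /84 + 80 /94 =656 /329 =1.99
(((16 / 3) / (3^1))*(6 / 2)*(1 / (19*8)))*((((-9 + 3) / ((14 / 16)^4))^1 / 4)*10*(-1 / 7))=40960 / 319333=0.13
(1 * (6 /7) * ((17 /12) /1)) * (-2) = -17 /7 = -2.43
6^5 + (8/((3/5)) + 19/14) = 327209/42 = 7790.69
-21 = -21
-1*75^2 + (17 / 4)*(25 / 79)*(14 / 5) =-888155 / 158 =-5621.23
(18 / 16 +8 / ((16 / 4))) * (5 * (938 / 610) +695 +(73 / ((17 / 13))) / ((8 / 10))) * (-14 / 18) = -560734475 / 298656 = -1877.53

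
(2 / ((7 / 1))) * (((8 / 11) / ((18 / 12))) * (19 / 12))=152 / 693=0.22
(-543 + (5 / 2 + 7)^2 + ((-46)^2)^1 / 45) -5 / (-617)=-45059227 / 111060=-405.72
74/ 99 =0.75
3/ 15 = 0.20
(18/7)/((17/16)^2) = 4608/2023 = 2.28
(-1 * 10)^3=-1000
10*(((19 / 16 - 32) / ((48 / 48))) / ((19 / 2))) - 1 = -2541 / 76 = -33.43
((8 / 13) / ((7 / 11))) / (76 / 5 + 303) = 440 / 144781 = 0.00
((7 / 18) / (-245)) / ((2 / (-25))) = 5 / 252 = 0.02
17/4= 4.25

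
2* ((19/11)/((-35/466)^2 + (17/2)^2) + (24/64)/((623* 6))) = 0.05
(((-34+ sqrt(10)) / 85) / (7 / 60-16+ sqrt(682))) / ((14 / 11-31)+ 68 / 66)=-47520* sqrt(1705) / 24905008109-377388* sqrt(10) / 24905008109+ 754776 / 1465000477+ 47520* sqrt(682) / 1465000477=0.00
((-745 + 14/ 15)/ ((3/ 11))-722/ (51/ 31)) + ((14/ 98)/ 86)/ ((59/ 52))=-3167.11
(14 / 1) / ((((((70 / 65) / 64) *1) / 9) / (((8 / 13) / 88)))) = 576 / 11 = 52.36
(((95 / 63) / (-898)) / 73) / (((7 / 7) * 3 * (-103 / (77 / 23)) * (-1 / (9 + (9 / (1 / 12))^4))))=-15796789525 / 465892278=-33.91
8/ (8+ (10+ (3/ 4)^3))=512/ 1179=0.43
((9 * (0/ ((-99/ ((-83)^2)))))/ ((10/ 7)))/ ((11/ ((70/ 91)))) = 0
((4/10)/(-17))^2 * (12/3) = 0.00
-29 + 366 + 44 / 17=5773 / 17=339.59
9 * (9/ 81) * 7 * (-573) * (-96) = 385056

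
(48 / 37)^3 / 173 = 110592 / 8762969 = 0.01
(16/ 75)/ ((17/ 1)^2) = 16/ 21675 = 0.00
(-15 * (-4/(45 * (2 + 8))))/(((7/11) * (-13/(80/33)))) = -32/819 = -0.04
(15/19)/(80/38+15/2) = 6/73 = 0.08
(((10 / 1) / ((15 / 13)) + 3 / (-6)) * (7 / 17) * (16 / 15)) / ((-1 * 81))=-2744 / 61965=-0.04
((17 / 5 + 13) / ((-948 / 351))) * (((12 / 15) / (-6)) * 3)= 4797 / 1975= 2.43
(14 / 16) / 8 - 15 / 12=-73 / 64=-1.14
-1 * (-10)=10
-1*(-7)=7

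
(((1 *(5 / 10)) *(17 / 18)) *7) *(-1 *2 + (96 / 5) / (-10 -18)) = -799 / 90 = -8.88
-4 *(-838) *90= 301680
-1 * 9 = -9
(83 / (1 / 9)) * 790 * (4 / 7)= 2360520 / 7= 337217.14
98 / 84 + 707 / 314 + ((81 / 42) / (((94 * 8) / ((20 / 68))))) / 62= 17865447905 / 5226457152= 3.42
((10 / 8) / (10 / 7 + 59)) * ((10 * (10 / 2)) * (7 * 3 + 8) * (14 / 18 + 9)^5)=2680627.70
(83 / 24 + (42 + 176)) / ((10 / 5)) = 5315 / 48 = 110.73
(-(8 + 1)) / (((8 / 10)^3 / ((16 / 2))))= -1125 / 8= -140.62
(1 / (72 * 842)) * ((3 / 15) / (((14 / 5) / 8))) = 1 / 106092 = 0.00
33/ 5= 6.60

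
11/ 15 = 0.73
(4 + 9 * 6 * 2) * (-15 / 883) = -1680 / 883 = -1.90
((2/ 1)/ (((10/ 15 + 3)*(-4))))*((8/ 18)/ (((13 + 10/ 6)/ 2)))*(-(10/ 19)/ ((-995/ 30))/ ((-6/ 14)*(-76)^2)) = 35/ 660631444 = 0.00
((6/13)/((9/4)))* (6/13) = 16/169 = 0.09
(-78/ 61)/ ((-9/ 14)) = 364/ 183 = 1.99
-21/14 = -3/2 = -1.50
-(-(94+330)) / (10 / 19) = 4028 / 5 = 805.60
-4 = -4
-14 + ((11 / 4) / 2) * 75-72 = 137 / 8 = 17.12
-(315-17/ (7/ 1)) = -312.57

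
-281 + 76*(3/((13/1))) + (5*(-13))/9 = -31670/117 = -270.68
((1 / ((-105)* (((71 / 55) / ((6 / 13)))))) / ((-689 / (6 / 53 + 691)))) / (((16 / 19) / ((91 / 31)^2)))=53588227 / 1533287032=0.03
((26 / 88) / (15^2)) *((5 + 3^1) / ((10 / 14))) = 182 / 12375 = 0.01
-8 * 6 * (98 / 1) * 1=-4704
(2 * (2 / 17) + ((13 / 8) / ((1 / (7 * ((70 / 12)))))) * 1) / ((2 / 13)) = 706381 / 1632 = 432.83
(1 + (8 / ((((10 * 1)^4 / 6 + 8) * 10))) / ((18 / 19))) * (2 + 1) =37699 / 12560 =3.00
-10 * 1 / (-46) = 0.22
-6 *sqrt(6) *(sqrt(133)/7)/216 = -sqrt(798)/252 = -0.11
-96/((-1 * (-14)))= -48/7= -6.86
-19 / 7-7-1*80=-628 / 7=-89.71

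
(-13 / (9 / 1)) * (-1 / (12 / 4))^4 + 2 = 1445 / 729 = 1.98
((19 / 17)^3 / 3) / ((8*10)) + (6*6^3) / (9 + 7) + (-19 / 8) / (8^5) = 1564925846131 / 19318702080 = 81.01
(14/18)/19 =7/171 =0.04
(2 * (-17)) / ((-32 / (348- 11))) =5729 / 16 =358.06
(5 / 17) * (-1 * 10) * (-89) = 4450 / 17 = 261.76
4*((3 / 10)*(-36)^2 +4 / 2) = 7816 / 5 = 1563.20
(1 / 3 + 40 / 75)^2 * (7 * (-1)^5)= -1183 / 225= -5.26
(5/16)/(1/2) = 0.62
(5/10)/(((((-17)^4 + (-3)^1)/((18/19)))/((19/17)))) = 9/1419806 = 0.00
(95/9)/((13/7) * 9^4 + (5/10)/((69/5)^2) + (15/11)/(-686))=9979585/11519848258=0.00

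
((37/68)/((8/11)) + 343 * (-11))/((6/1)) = -684035/1088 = -628.71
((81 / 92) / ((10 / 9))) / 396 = 81 / 40480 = 0.00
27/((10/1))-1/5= 5/2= 2.50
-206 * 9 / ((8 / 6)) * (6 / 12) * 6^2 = -25029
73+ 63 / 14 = 155 / 2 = 77.50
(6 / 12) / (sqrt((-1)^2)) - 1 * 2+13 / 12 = -5 / 12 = -0.42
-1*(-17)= 17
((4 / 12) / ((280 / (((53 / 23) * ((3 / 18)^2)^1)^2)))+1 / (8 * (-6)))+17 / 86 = 4379288587 / 24763294080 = 0.18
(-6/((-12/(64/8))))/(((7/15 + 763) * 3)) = 0.00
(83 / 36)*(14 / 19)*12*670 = 778540 / 57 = 13658.60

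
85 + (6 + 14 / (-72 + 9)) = 817 / 9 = 90.78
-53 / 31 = -1.71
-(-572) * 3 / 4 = 429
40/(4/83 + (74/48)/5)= 398400/3551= 112.19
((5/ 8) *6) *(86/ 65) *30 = 1935/ 13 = 148.85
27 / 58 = 0.47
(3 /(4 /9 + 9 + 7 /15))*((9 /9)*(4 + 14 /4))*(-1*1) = -2025 /892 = -2.27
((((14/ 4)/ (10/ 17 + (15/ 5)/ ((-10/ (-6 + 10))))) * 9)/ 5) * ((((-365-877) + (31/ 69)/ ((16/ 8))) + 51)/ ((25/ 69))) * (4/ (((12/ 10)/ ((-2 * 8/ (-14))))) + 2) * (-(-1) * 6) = 1533663891/ 1300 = 1179741.45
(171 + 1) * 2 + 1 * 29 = 373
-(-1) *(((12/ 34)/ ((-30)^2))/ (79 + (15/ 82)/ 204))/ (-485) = -164/ 16023514875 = -0.00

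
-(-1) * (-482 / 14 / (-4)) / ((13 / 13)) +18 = 745 / 28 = 26.61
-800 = -800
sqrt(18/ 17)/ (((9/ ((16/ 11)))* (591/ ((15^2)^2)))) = 90000* sqrt(34)/ 36839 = 14.25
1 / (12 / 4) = 1 / 3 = 0.33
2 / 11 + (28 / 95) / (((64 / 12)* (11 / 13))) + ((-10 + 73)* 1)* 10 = 2634433 / 4180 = 630.25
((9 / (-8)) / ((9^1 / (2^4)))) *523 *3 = -3138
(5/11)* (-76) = -380/11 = -34.55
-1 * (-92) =92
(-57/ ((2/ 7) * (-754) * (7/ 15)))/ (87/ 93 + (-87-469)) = -26505/ 25948156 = -0.00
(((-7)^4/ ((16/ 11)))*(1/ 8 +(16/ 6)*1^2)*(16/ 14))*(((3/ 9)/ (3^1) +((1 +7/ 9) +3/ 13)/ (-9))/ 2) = -14914669/ 50544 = -295.08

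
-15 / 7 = -2.14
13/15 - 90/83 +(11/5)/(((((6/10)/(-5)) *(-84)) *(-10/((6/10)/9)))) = -137497/627480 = -0.22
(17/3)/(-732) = -17/2196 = -0.01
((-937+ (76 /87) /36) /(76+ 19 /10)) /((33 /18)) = -14673040 /2236509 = -6.56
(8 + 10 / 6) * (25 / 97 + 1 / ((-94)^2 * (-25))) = 53383229 / 21427300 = 2.49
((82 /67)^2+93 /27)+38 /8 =1566319 /161604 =9.69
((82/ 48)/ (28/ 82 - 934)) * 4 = -0.01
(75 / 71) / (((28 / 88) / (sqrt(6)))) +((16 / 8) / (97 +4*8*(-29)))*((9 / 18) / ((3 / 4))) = -4 / 2493 +1650*sqrt(6) / 497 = 8.13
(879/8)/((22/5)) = 4395/176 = 24.97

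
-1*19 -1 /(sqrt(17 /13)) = -19 -sqrt(221) /17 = -19.87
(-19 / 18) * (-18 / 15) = 19 / 15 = 1.27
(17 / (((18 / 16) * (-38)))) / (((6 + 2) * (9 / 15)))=-85 / 1026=-0.08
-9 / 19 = -0.47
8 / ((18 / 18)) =8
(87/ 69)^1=29/ 23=1.26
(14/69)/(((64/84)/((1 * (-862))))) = -21119/92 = -229.55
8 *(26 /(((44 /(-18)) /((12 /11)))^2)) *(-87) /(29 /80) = -145566720 /14641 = -9942.40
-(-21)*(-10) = -210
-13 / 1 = -13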